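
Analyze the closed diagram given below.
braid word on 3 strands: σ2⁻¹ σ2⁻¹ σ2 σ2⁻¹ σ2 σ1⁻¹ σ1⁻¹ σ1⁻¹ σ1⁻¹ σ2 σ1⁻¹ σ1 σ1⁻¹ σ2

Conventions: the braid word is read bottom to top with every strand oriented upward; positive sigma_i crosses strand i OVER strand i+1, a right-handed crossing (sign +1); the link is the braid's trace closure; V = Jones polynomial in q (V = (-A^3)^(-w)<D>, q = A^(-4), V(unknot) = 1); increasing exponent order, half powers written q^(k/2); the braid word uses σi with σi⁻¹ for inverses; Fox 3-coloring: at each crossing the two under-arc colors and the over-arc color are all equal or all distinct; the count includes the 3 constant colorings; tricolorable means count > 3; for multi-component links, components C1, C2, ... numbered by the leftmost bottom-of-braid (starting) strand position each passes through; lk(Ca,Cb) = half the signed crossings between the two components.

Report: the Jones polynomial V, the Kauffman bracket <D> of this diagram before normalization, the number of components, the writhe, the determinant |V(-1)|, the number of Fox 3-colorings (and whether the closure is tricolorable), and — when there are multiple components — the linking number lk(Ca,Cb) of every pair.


V = -q^-7 + q^-6 - q^-5 + q^-4 + q^-2
<D> = A^-4 + A^4 - A^8 + A^12 - A^16 (w = -4)
1 component over 14 crossings, w = -4
3 Fox colorings among 3^14, |V(-1)| = 5: not tricolorable
why: free reduction leaves σ2⁻¹ σ1⁻¹ σ1⁻¹ σ1⁻¹ σ1⁻¹ σ2 σ1⁻¹ σ2 of the original 14 letters


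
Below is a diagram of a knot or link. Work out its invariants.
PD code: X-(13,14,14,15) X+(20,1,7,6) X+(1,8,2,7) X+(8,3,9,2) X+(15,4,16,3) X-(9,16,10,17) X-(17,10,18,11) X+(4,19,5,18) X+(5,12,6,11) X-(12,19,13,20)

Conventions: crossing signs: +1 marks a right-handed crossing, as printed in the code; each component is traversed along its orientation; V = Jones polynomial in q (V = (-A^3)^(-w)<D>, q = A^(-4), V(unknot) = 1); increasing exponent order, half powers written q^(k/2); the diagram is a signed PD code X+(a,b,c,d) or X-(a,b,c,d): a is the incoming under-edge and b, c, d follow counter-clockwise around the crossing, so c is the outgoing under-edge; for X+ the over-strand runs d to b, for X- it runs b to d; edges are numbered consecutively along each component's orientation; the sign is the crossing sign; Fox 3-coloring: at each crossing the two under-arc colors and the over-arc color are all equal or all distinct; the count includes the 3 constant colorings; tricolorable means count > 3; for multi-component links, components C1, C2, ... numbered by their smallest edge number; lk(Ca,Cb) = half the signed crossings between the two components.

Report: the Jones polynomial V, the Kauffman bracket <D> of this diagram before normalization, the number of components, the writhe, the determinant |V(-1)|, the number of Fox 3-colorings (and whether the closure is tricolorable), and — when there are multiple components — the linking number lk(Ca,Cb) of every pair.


V(q) = q^(-1/2) - 2q^(1/2) + 2q^(3/2) - 3q^(5/2) + 2q^(7/2) - 2q^(9/2) + q^(11/2) - q^(13/2)
bracket: -A^-20 + A^-16 - 2A^-12 + 2A^-8 - 3A^-4 + 2 - 2A^4 + A^8, w = +2
2 components, writhe +2, over 10 crossings
lk(C1,C2) = +3
det 14, colorings 3 of 3^10 — not tricolorable
observation: w = +2 shifts under R1 moves; the (-A^3)^(-2) factor cancels that in V


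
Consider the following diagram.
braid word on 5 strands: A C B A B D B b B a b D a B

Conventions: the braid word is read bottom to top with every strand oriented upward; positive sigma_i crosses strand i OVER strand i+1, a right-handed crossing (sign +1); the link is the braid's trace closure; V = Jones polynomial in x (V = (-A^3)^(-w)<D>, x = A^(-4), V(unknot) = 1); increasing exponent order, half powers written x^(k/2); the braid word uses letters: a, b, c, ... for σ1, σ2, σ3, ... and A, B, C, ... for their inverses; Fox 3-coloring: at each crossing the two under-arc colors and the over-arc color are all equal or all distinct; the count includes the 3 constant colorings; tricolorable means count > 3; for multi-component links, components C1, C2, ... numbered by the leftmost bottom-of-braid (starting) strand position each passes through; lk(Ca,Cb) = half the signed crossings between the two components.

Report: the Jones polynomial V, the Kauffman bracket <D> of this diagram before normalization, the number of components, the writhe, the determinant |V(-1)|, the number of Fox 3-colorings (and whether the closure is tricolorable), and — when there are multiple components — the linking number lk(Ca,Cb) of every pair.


V(x) = x^-5 + 2x^-3 + x^-1
bracket: A^-14 + 2A^-6 + A^2, w = -6
3 components, writhe -6, over 14 crossings
lk(C1,C2) = -1
linking number lk(C1,C3) = 0
lk(C2,C3): -1
det 4, colorings 3 of 3^14 — not tricolorable
observation: det 4 = |V(-1)|; not divisible by 3, so not tricolorable


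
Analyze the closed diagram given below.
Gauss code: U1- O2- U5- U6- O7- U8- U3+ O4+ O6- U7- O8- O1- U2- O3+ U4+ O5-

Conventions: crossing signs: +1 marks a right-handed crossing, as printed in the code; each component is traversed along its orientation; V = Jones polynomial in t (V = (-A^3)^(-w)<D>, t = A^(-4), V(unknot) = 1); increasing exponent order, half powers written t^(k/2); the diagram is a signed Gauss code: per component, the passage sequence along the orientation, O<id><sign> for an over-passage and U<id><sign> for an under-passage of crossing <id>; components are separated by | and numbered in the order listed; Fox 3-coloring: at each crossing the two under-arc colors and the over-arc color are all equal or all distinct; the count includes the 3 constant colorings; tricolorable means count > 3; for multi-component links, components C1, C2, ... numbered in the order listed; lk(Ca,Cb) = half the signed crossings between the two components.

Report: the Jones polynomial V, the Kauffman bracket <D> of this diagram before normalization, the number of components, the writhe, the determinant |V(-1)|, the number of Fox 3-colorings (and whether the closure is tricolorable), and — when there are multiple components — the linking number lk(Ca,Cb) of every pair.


V(t) = t^-7 - 2t^-6 + 2t^-5 - 3t^-4 + 3t^-3 - 2t^-2 + 2t^-1
bracket: 2A^-8 - 2A^-4 + 3 - 3A^4 + 2A^8 - 2A^12 + A^16, w = -4
1 component, writhe -4, over 8 crossings
det 15, colorings 9 of 3^8 — tricolorable
observation: w = -4 shifts under R1 moves; the (-A^3)^(4) factor cancels that in V


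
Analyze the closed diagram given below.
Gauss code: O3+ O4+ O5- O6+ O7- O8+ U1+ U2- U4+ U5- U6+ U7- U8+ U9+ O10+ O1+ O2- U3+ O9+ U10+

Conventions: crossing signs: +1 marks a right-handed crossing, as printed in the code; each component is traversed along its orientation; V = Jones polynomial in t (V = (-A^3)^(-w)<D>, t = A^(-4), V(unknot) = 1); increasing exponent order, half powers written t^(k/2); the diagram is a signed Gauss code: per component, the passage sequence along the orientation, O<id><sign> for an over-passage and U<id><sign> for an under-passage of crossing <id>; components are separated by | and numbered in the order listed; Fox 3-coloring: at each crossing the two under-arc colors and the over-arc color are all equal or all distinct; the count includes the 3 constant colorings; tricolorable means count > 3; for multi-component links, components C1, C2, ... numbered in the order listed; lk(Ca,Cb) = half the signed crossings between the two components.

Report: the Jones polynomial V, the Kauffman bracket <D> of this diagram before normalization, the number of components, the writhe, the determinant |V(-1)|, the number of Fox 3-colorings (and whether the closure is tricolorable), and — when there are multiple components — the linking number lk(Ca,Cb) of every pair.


V(t) = t + t^3 - t^4
bracket: -A^-4 + 1 + A^8, w = +4
1 component, writhe +4, over 10 crossings
det 3, colorings 9 of 3^10 — tricolorable
observation: |V(-1)| = 3: so tricolorable, since 3 divides 3


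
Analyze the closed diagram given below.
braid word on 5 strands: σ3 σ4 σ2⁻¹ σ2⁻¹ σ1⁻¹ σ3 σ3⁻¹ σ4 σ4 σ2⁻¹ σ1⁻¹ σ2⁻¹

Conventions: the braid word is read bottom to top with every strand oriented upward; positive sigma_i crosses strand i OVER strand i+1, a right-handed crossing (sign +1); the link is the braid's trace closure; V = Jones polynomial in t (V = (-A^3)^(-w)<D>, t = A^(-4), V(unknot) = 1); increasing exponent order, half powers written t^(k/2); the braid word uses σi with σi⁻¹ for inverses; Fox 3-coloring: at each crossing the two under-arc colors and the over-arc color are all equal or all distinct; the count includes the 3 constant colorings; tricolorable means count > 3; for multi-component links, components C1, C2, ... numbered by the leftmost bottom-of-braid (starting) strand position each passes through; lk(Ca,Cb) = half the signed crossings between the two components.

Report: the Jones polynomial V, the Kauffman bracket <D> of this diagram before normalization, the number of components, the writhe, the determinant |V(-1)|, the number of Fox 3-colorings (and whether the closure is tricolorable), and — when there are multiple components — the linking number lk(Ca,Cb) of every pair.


V(t) = -t^-6 + t^-5 - 2t^-4 + 3t^-3 - 2t^-2 + 3t^-1 - 1 + t - t^2
bracket: -A^-14 + A^-10 - A^-6 + 3A^-2 - 2A^2 + 3A^6 - 2A^10 + A^14 - A^18, w = -2
1 component, writhe -2, over 12 crossings
det 15, colorings 9 of 3^12 — tricolorable
observation: det 15 = |V(-1)|; divisible by 3, so tricolorable


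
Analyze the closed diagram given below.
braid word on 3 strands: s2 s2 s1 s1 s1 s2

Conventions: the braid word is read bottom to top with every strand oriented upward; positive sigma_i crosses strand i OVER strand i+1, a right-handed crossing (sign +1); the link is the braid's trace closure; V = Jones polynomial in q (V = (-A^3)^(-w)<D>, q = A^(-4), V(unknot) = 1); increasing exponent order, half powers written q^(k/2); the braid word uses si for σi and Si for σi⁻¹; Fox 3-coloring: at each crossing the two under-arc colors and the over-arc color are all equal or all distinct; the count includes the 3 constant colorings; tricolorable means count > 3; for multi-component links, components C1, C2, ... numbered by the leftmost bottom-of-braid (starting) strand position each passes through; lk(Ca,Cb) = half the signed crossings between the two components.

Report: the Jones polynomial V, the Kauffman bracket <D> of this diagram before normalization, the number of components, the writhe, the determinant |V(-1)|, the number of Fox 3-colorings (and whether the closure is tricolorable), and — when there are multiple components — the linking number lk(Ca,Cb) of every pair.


V = q^2 + 2q^4 - 2q^5 + q^6 - 2q^7 + q^8
<D> = A^-14 - 2A^-10 + A^-6 - 2A^-2 + 2A^2 + A^10 (w = +6)
1 component over 6 crossings, w = +6
27 Fox colorings among 3^6, |V(-1)| = 9: tricolorable
why: det 9 = |V(-1)|; divisible by 3, so tricolorable


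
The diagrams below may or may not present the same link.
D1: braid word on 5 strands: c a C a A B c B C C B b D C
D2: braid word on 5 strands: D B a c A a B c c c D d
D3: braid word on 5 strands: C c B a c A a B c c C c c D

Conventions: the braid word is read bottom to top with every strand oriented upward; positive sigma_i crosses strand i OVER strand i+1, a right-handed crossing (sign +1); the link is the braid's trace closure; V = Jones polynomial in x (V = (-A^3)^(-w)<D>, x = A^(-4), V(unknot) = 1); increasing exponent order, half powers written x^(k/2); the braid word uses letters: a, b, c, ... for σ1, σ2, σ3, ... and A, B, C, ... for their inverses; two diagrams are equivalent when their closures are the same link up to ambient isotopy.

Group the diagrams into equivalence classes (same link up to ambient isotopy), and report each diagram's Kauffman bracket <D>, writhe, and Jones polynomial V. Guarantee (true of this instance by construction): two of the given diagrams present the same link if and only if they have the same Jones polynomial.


classes: {D1} | {D2, D3}
V(D1) = -x^-6 + x^-5 - x^-4 + 2x^-3 - x^-2 + x^-1  [14 crossings, <D> = A^-8 - A^-4 + 2 - A^4 + A^8 - A^12, w = -4]
V(D2) = x^-1 - 1 + 2x - 2x^2 + 2x^3 - 2x^4 + x^5  [12 crossings, <D> = A^-14 - 2A^-10 + 2A^-6 - 2A^-2 + 2A^2 - A^6 + A^10, w = +2]
V(D3) = x^-1 - 1 + 2x - 2x^2 + 2x^3 - 2x^4 + x^5  [14 crossings, <D> = A^-14 - 2A^-10 + 2A^-6 - 2A^-2 + 2A^2 - A^6 + A^10, w = +2]
note: 2 values of V(x) split the 3 diagrams


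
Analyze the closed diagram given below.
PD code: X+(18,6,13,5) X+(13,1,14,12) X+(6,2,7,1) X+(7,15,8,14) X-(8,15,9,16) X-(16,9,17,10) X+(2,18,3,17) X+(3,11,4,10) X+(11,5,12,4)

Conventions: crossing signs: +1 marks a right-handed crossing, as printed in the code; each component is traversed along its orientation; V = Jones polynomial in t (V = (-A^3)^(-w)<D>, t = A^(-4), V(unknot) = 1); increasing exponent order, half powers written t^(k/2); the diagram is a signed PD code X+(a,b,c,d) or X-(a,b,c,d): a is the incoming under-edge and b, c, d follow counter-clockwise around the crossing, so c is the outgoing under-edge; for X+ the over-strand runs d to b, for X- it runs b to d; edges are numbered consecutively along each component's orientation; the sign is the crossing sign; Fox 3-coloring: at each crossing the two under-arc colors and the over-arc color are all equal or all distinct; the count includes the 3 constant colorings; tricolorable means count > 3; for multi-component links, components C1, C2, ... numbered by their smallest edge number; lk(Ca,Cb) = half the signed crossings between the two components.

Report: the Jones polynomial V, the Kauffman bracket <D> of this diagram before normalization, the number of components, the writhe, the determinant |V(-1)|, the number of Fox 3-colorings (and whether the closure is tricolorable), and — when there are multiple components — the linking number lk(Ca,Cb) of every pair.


Jones polynomial: V(t) = -t^(3/2) - 2t^(7/2) + t^(9/2) - t^(11/2) + t^(13/2)
<D> = -A^-11 + A^-7 - A^-3 + 2A + A^9; writhe +5
components 2, writhe +5 (9 crossings)
linking number lk(C1,C2) = +1
3-colorings: 9 of 3^9, det 6 — tricolorable
note: span 5 respects span(V) <= c + mu - 1 = 10 for this 2-component diagram


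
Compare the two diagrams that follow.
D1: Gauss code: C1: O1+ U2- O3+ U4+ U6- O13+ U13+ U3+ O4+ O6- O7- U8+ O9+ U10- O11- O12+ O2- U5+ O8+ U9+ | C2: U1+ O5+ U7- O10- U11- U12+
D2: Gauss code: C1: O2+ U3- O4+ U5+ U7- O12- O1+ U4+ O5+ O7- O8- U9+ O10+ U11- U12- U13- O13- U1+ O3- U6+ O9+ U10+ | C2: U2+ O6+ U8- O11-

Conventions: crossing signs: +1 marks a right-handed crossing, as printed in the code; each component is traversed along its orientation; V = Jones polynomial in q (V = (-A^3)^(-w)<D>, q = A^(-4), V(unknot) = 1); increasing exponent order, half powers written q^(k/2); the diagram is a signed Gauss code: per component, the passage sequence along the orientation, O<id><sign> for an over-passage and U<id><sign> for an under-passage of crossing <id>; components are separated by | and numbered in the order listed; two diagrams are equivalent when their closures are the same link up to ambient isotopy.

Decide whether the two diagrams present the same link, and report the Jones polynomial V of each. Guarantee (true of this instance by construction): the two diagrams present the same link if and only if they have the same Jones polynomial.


equivalent: yes
V(D1) = q^(-5/2) - 3q^(-3/2) + 3q^(-1/2) - 5q^(1/2) + 4q^(3/2) - 4q^(5/2) + 3q^(7/2) - q^(9/2)  (w +3, c 13, <D> = A^-9 - 3A^-5 + 4A^-1 - 4A^3 + 5A^7 - 3A^11 + 3A^15 - A^19)
V(D2) = q^(-5/2) - 3q^(-3/2) + 3q^(-1/2) - 5q^(1/2) + 4q^(3/2) - 4q^(5/2) + 3q^(7/2) - q^(9/2)  (w +1, c 13, <D> = A^-15 - 3A^-11 + 4A^-7 - 4A^-3 + 5A - 3A^5 + 3A^9 - A^13)
why: all 2 diagrams share one V(q), hence one class


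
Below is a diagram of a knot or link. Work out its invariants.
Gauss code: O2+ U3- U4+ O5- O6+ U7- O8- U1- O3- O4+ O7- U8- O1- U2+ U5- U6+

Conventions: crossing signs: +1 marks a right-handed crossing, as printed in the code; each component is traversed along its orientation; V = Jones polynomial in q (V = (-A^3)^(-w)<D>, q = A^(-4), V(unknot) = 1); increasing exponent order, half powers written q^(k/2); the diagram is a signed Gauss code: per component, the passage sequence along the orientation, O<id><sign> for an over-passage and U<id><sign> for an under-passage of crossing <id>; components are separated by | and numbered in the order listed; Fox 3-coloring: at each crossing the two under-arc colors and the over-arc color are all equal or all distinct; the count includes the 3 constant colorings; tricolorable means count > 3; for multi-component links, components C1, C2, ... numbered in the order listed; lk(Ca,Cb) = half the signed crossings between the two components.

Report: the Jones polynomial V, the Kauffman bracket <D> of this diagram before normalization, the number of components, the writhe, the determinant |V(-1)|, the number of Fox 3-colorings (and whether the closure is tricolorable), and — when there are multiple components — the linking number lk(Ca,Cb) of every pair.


V = -q^-4 + q^-3 + q^-1
<D> = A^-2 + A^6 - A^10 (w = -2)
1 component over 8 crossings, w = -2
9 Fox colorings among 3^8, |V(-1)| = 3: tricolorable
why: V spans 3 powers of q: at least 3 crossings in any diagram


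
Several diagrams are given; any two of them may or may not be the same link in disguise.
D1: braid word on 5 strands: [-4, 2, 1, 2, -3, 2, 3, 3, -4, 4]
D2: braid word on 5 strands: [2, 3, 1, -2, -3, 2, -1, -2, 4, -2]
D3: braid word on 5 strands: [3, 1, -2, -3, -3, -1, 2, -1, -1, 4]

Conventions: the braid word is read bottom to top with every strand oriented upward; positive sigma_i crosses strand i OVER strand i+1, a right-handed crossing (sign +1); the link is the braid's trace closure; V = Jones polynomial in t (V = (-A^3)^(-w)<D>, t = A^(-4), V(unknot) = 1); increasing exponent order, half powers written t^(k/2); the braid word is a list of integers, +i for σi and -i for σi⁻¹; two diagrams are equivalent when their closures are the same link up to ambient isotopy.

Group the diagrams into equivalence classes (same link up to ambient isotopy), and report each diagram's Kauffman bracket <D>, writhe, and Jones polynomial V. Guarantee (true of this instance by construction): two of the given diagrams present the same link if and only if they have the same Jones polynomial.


classes: {D1} | {D2} | {D3}
V(D1) = t - t^2 + 2t^3 - t^4 + t^5 - t^6  [10 crossings, <D> = -A^-12 + A^-8 - A^-4 + 2 - A^4 + A^8, w = +4]
D2 (bracket 1; 10 crossings at w = 0): V = 1
D3 (bracket A^-2 + A^6 - A^10; 10 crossings at w = -2): V = -t^-4 + t^-3 + t^-1
note: V(t) takes 3 values over 3 diagrams, fixing the grouping


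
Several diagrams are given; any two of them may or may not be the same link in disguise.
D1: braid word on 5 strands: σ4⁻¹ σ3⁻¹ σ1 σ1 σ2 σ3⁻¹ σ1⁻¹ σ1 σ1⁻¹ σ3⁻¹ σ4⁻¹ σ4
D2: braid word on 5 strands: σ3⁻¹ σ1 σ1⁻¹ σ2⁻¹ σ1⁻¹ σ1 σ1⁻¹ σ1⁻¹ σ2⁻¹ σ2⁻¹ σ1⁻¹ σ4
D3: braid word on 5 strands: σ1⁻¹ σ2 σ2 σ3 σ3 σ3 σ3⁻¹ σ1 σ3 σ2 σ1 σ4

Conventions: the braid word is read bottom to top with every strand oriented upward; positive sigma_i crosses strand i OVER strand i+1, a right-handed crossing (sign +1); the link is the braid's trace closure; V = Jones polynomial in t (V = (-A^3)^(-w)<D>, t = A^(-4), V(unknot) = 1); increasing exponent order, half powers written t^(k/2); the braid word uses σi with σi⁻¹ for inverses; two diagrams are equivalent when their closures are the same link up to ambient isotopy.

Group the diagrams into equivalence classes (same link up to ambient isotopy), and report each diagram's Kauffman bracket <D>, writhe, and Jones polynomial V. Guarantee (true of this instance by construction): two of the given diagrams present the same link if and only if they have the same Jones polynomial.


equivalence classes: {D1} | {D2} | {D3}
D1 (bracket A^-2 + A^6 - A^10; 12 crossings at w = -2): V = -t^-4 + t^-3 + t^-1
V(D2) = -t^-7 + t^-6 - t^-5 + t^-4 + t^-2  (w -6, c 12, <D> = A^-10 + A^-2 - A^2 + A^6 - A^10)
V(D3) = t^2 + 2t^4 - 2t^5 + t^6 - 2t^7 + t^8  [12 crossings, <D> = A^-8 - 2A^-4 + 1 - 2A^4 + 2A^8 + A^16, w = +8]
key observation: comparing 3 Jones polynomials yields 3 groups


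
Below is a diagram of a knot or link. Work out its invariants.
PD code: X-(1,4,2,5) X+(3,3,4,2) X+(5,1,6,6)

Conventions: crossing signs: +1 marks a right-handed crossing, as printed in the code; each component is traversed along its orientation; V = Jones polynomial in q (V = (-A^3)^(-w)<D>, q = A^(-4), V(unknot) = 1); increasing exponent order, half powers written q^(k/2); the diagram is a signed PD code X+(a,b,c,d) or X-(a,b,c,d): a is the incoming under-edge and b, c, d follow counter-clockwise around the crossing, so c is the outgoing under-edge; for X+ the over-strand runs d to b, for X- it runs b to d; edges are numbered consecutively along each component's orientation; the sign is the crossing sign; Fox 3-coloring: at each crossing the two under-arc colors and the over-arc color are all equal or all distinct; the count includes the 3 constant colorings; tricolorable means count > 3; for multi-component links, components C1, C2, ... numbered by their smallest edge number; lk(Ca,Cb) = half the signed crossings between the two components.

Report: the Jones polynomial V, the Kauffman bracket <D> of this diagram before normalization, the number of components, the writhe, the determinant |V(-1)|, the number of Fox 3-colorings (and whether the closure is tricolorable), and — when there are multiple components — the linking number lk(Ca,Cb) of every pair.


V = 1
<D> = -A^3 (w = +1)
1 component over 3 crossings, w = +1
3 Fox colorings among 3^3, |V(-1)| = 1: not tricolorable
why: |V(-1)| = 1: so not tricolorable, since 3 does not divide 1


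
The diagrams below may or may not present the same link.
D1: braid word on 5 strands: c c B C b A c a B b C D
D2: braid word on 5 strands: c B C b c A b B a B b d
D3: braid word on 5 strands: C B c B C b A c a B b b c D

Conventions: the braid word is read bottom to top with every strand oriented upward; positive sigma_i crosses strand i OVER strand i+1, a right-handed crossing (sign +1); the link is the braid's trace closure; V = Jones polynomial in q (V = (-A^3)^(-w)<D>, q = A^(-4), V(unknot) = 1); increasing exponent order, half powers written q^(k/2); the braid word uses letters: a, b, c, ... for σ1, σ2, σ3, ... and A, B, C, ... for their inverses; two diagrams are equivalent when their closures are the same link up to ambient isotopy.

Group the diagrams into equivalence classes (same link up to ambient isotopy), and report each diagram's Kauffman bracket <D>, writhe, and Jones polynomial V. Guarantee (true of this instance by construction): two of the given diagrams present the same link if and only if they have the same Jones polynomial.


classes: {D1, D2, D3}
V(D1) = 1 + q + q^2 + q^3  [12 crossings, <D> = A^-12 + A^-8 + A^-4 + 1, w = 0]
V(D2) = 1 + q + q^2 + q^3  [12 crossings, <D> = A^-6 + A^-2 + A^2 + A^6, w = +2]
D3 (bracket A^-12 + A^-8 + A^-4 + 1; 14 crossings at w = 0): V = 1 + q + q^2 + q^3
note: one V(q) for all 3 diagrams — one class (guaranteed)


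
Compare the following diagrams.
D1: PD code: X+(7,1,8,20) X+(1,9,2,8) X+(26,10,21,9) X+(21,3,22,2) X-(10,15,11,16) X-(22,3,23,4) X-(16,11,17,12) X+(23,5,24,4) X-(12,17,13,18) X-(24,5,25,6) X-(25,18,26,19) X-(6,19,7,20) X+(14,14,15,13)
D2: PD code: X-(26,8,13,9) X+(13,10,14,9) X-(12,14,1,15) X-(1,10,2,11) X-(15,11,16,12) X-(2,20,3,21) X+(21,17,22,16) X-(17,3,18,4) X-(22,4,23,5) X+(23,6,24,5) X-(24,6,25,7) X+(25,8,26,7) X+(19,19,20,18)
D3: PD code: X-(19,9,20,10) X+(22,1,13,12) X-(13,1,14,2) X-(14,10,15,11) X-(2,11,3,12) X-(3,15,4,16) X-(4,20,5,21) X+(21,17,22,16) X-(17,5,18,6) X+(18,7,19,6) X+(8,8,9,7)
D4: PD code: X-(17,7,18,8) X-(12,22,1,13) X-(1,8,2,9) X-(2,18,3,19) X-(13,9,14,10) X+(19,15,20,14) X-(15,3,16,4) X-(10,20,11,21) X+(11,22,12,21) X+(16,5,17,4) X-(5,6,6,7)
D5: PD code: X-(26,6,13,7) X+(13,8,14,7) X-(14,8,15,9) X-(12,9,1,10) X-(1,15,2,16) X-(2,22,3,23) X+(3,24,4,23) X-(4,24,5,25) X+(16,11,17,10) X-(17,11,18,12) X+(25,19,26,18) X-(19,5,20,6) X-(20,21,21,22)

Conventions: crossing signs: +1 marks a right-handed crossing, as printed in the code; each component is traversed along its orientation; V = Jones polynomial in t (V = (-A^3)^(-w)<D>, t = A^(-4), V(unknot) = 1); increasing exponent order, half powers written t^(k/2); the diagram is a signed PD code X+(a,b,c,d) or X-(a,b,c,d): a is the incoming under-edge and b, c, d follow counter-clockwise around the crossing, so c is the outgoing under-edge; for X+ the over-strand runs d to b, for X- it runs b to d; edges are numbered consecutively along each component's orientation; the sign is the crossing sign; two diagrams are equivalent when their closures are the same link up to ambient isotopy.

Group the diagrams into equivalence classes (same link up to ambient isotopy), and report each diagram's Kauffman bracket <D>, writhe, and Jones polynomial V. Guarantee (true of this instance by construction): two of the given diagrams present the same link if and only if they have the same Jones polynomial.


equivalence classes: {D1} | {D2, D3, D4, D5}
D1 (bracket A^-1 + A^3 + A^7 - A^15; 13 crossings at w = -1): V = t^(-9/2) - t^(-5/2) - t^(-3/2) - t^(-1/2)
D2 (bracket A^-7 - A^-3 + A + A^9; 13 crossings at w = -3): V = -t^(-9/2) - t^(-5/2) + t^(-3/2) - t^(-1/2)
D3 (bracket A^-7 - A^-3 + A + A^9; 11 crossings at w = -3): V = -t^(-9/2) - t^(-5/2) + t^(-3/2) - t^(-1/2)
V(D4) = -t^(-9/2) - t^(-5/2) + t^(-3/2) - t^(-1/2)  (w -5, c 11, <D> = A^-13 - A^-9 + A^-5 + A^3)
D5 (bracket A^-13 - A^-9 + A^-5 + A^3; 13 crossings at w = -5): V = -t^(-9/2) - t^(-5/2) + t^(-3/2) - t^(-1/2)
key observation: 2 values of V(t) split the 5 diagrams


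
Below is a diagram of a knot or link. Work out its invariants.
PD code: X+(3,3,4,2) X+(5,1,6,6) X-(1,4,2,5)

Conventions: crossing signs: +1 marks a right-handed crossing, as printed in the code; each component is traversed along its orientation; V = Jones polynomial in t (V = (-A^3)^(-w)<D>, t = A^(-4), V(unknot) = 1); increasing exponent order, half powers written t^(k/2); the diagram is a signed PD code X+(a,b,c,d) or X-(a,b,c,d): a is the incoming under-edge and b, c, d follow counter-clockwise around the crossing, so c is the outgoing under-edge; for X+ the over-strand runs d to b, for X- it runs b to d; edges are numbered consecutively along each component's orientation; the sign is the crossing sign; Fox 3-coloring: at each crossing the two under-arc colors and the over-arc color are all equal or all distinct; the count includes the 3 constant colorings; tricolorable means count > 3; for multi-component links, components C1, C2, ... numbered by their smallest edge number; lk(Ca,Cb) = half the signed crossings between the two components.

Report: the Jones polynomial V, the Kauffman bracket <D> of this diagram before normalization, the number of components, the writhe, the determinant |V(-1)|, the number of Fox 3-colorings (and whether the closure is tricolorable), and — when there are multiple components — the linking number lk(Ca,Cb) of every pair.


V = 1
<D> = -A^3 (w = +1)
1 component over 3 crossings, w = +1
3 Fox colorings among 3^3, |V(-1)| = 1: not tricolorable
why: w = +1 (over 3 crossings) is diagram-only; (-A^3)^(-1) removes it from V


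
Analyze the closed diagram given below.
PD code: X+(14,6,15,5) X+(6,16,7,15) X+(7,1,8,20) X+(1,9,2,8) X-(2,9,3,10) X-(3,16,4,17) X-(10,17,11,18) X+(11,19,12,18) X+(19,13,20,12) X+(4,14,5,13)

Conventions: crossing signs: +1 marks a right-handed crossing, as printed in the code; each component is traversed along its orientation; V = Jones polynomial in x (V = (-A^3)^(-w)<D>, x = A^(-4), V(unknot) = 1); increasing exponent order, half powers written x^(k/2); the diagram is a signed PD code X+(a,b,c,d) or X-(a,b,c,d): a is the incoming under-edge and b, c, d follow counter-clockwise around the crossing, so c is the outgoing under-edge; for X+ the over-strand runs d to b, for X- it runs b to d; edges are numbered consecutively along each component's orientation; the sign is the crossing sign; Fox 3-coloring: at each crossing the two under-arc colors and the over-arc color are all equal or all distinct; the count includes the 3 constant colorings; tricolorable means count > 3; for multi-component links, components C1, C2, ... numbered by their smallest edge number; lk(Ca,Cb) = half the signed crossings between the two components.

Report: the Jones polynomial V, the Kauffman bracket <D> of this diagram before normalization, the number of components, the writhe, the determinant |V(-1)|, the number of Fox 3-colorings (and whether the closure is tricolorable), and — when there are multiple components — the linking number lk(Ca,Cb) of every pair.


Jones polynomial: V(x) = x - x^2 + 2x^3 - x^4 + x^5 - x^6
<D> = -A^-12 + A^-8 - A^-4 + 2 - A^4 + A^8; writhe +4
components 1, writhe +4 (10 crossings)
3-colorings: 3 of 3^10, det 7 — not tricolorable
note: |V(-1)| = 7: so not tricolorable, since 3 does not divide 7


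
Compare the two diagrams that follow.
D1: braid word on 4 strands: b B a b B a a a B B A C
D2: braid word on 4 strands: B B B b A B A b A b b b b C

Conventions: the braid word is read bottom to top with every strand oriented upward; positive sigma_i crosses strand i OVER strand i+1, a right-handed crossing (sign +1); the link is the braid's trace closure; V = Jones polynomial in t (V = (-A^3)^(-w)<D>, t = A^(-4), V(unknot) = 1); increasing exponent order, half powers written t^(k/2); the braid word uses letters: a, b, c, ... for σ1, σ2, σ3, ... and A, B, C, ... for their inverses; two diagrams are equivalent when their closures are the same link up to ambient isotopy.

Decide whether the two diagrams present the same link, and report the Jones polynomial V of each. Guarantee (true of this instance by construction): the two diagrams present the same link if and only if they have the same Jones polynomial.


equivalent: no
D1 (bracket A^-14 - A^-10 + A^-6 - 2A^-2 - A^6; 12 crossings at w = 0): V = -t^(-3/2) - 2t^(1/2) + t^(3/2) - t^(5/2) + t^(7/2)
V(D2) = -t^(-5/2) - t^(-1/2)  (w -2, c 14, <D> = -A^-4 - A^4)
key observation: V(t) takes 2 values over 2 diagrams, fixing the grouping


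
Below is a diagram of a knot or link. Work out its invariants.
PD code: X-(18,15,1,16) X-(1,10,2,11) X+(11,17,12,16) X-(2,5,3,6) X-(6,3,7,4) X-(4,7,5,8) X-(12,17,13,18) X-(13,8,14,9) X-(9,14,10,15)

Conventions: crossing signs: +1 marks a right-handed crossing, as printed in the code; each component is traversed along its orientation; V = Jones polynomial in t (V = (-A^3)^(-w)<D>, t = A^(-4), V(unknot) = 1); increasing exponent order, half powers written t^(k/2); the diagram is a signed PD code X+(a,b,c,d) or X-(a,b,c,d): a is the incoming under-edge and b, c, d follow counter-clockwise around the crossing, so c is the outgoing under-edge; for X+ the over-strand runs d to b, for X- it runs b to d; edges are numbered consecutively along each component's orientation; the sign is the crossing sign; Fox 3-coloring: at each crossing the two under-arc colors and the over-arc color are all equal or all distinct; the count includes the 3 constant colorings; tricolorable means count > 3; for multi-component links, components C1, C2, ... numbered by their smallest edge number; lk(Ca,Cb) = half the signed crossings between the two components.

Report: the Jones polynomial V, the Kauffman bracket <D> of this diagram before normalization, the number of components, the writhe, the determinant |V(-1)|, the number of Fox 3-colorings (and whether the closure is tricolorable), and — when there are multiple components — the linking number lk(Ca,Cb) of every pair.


V = t^-8 - 2t^-7 + t^-6 - 2t^-5 + 2t^-4 + t^-2
<D> = -A^-13 - 2A^-5 + 2A^-1 - A^3 + 2A^7 - A^11 (w = -7)
1 component over 9 crossings, w = -7
27 Fox colorings among 3^9, |V(-1)| = 9: tricolorable
why: w = -7 (over 9 crossings) is diagram-only; (-A^3)^(7) removes it from V


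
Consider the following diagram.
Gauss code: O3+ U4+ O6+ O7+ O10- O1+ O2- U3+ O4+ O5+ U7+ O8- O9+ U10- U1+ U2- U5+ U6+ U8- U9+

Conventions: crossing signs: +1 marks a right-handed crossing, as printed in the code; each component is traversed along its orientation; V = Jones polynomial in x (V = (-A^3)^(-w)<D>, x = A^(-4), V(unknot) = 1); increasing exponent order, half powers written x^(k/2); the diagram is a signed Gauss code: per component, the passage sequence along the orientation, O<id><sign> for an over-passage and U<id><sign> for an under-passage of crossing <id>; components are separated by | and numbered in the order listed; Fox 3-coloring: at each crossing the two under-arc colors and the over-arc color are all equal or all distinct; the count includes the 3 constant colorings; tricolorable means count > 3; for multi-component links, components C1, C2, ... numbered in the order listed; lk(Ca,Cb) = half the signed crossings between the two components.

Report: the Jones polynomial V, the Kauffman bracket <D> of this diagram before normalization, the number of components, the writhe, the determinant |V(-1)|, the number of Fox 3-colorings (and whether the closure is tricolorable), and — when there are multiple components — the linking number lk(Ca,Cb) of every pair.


Jones polynomial: V(x) = x + x^3 - x^4
<D> = -A^-4 + 1 + A^8; writhe +4
components 1, writhe +4 (10 crossings)
3-colorings: 9 of 3^10, det 3 — tricolorable
note: the span of V is 3, forcing >= 3 crossings in any diagram


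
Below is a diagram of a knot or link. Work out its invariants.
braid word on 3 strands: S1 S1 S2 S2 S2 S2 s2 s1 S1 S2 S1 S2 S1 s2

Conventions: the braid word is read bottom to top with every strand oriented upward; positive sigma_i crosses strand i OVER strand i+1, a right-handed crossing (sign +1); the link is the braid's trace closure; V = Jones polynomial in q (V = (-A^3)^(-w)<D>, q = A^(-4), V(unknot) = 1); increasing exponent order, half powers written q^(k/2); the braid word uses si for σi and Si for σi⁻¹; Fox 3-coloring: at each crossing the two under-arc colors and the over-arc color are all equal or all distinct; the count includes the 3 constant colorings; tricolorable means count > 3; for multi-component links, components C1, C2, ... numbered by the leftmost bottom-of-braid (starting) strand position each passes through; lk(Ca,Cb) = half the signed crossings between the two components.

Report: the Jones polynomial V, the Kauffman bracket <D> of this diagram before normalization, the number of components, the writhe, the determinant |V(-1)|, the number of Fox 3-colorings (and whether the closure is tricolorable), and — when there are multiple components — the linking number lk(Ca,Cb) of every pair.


V(q) = q^-11 - 2q^-10 + 2q^-9 - 3q^-8 + 2q^-7 - 2q^-6 + 2q^-5 + q^-3
bracket: A^-12 + 2A^-4 - 2 + 2A^4 - 3A^8 + 2A^12 - 2A^16 + A^20, w = -8
1 component, writhe -8, over 14 crossings
det 15, colorings 9 of 3^14 — tricolorable
observation: the word shrinks to σ1⁻¹ σ1⁻¹ σ2⁻¹ σ2⁻¹ σ2⁻¹ σ2⁻¹ σ1⁻¹ σ2⁻¹ σ1⁻¹ σ2 after cancelling


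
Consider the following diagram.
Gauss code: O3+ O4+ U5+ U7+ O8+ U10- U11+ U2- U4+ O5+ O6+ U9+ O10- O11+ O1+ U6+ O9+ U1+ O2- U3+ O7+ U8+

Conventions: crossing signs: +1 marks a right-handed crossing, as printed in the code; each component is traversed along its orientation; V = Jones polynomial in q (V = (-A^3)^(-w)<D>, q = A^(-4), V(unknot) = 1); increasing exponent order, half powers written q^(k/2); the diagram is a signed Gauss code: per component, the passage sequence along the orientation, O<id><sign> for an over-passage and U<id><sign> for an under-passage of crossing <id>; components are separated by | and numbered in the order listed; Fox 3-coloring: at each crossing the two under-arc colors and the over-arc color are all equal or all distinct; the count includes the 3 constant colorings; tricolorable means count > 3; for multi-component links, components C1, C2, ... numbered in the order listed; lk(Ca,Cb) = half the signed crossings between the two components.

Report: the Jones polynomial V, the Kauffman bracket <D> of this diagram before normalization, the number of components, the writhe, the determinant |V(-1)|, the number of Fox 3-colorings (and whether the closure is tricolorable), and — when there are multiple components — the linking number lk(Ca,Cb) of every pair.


Jones polynomial: V(q) = q^2 - q^3 + 3q^4 - 3q^5 + 4q^6 - 4q^7 + 2q^8 - 2q^9 + q^10
<D> = -A^-19 + 2A^-15 - 2A^-11 + 4A^-7 - 4A^-3 + 3A - 3A^5 + A^9 - A^13; writhe +7
components 1, writhe +7 (11 crossings)
3-colorings: 9 of 3^11, det 21 — tricolorable
note: w = +7 shifts under R1 moves; the (-A^3)^(-7) factor cancels that in V


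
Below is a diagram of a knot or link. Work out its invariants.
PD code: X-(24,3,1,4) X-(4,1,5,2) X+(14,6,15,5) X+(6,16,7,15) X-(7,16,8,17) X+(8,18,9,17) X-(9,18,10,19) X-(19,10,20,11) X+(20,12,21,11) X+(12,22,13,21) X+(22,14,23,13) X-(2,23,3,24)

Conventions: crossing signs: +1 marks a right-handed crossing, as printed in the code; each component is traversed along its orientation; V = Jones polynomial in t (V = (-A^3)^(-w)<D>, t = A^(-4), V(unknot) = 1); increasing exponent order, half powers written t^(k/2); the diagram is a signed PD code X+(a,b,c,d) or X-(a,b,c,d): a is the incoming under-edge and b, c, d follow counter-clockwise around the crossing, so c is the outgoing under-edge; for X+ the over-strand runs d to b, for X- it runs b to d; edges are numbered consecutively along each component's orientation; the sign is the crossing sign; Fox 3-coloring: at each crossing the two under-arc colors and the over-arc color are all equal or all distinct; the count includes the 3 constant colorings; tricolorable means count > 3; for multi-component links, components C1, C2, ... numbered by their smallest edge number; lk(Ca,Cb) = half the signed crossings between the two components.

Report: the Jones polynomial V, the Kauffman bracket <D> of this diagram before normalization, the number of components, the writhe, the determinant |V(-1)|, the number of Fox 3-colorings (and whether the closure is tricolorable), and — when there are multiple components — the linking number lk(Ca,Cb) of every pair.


Jones polynomial: V(t) = -t^-3 + t^-2 - t^-1 + 3 - t + t^2 - t^3
<D> = -A^-12 + A^-8 - A^-4 + 3 - A^4 + A^8 - A^12; writhe 0
components 1, writhe 0 (12 crossings)
3-colorings: 27 of 3^12, det 9 — tricolorable
note: |V(-1)| = 9: so tricolorable, since 3 divides 9


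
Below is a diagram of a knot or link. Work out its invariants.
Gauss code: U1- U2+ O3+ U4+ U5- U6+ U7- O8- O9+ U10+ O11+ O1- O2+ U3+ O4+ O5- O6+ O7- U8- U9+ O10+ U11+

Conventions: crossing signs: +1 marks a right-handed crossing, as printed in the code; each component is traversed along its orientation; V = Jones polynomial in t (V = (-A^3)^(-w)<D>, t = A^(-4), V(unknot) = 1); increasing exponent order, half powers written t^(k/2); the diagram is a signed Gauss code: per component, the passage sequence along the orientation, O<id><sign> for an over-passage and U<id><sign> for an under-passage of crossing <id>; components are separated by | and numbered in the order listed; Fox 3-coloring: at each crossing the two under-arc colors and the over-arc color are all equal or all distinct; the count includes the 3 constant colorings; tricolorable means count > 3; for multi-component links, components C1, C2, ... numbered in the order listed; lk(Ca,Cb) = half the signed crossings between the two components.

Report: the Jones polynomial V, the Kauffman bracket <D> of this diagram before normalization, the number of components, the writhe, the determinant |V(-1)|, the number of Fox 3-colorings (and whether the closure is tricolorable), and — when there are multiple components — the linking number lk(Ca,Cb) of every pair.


V = t + t^3 - t^4
<D> = A^-7 - A^-3 - A^5 (w = +3)
1 component over 11 crossings, w = +3
9 Fox colorings among 3^11, |V(-1)| = 3: tricolorable
why: w = +3 shifts under R1 moves; the (-A^3)^(-3) factor cancels that in V


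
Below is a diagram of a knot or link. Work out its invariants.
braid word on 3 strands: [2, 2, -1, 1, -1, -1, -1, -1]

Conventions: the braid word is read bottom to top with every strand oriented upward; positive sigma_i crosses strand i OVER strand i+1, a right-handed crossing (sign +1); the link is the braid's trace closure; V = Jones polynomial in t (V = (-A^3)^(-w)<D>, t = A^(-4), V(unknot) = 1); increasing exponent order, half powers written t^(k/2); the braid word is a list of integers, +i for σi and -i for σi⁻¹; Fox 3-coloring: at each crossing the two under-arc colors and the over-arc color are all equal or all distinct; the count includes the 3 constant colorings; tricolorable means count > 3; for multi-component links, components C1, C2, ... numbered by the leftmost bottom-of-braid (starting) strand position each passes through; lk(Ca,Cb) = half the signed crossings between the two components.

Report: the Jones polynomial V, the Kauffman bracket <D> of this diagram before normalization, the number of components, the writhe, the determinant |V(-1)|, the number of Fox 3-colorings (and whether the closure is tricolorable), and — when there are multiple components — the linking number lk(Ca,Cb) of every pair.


V(t) = t^-5 - t^-4 + 2t^-3 - t^-2 + 2t^-1 + t
bracket: A^-10 + 2A^-2 - A^2 + 2A^6 - A^10 + A^14, w = -2
3 components, writhe -2, over 8 crossings
lk(C1,C2) = -2
linking number lk(C1,C3) = 0
lk(C2,C3): +1
det 8, colorings 3 of 3^8 — not tricolorable
observation: the span of V is 6, within the link bound 8 + 3 - 1
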